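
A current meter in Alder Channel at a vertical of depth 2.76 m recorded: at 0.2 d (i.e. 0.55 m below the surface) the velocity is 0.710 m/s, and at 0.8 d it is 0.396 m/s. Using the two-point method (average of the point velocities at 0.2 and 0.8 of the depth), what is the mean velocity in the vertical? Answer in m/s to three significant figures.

v̄ = (0.710 + 0.396) / 2 = 0.5530 m/s

0.553 m/s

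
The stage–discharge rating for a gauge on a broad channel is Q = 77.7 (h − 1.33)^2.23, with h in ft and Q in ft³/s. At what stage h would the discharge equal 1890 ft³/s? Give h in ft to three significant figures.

h − h₀ = (Q/C)^(1/b) = (1890/77.7)^(1/2.23) = 4.184 ft
h = 1.33 + 4.184 = 5.514 ft

5.51 ft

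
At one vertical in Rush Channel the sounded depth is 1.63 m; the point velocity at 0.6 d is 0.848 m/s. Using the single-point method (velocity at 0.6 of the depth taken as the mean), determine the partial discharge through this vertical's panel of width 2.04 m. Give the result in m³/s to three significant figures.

2.82 m³/s

v̄ = v₀.₆ = 0.848 m/s
q = v̄ × d × w = 0.8480 × 1.63 × 2.04 = 2.820 m³/s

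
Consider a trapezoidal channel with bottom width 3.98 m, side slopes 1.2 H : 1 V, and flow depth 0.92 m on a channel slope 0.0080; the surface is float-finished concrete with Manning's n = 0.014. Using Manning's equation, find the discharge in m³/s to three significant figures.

23.2 m³/s

A = (b + z·y)·y = (3.98 + 1.2×0.92)×0.92 = 4.677 m²
P = b + 2y√(1+z²) = 3.98 + 2×0.92×√(1+1.2²) = 6.854 m
R = A/P = 4.677/6.854 = 0.6824 m
Q = (1/n)·A·R^(2/3)·S^(1/2) = (1/0.014) × 4.677 × 0.6824^(2/3) × 0.0080^(1/2) = 23.16 m³/s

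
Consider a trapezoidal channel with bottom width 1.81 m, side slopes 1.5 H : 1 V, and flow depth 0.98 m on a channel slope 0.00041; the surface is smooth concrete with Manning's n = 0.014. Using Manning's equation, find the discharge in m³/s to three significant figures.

3.31 m³/s

A = (b + z·y)·y = (1.81 + 1.5×0.98)×0.98 = 3.214 m²
P = b + 2y√(1+z²) = 1.81 + 2×0.98×√(1+1.5²) = 5.343 m
R = A/P = 3.214/5.343 = 0.6016 m
Q = (1/n)·A·R^(2/3)·S^(1/2) = (1/0.014) × 3.214 × 0.6016^(2/3) × 0.00041^(1/2) = 3.313 m³/s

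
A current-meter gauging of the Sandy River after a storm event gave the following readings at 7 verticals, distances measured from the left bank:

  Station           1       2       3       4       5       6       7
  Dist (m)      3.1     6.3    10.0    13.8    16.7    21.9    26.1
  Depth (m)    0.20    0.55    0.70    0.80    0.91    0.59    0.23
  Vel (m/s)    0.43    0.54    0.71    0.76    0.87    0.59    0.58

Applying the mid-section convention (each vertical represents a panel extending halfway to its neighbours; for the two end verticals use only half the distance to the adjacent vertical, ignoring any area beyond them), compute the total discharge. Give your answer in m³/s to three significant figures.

w_1 = (6.3 − 3.1)/2 = 1.6 m; q_1 = 0.43 × 0.20 × 1.6 = 0.1376 m³/s
w_2 = (10.0 − 3.1)/2 = 3.45 m; q_2 = 0.54 × 0.55 × 3.45 = 1.025 m³/s
w_3 = (13.8 − 6.3)/2 = 3.75 m; q_3 = 0.71 × 0.70 × 3.75 = 1.864 m³/s
w_4 = (16.7 − 10.0)/2 = 3.35 m; q_4 = 0.76 × 0.80 × 3.35 = 2.037 m³/s
w_5 = (21.9 − 13.8)/2 = 4.05 m; q_5 = 0.87 × 0.91 × 4.05 = 3.206 m³/s
w_6 = (26.1 − 16.7)/2 = 4.7 m; q_6 = 0.59 × 0.59 × 4.7 = 1.636 m³/s
w_7 = (26.1 − 21.9)/2 = 2.1 m; q_7 = 0.58 × 0.23 × 2.1 = 0.2801 m³/s
Q = Σ qᵢ = 10.19 m³/s

10.2 m³/s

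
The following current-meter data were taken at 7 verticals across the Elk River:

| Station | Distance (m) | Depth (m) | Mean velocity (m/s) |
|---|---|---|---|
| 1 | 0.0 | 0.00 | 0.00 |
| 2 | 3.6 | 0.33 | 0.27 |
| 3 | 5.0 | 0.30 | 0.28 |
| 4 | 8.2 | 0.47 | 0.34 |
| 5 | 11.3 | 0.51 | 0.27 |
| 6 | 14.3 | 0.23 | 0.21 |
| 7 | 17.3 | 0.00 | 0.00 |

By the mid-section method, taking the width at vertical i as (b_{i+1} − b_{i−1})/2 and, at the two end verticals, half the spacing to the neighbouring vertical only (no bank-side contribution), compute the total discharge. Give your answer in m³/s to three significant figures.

1.48 m³/s

w_2 = (5.0 − 0.0)/2 = 2.5 m; q_2 = 0.27 × 0.33 × 2.5 = 0.2228 m³/s
w_3 = (8.2 − 3.6)/2 = 2.3 m; q_3 = 0.28 × 0.30 × 2.3 = 0.1932 m³/s
w_4 = (11.3 − 5.0)/2 = 3.15 m; q_4 = 0.34 × 0.47 × 3.15 = 0.5034 m³/s
w_5 = (14.3 − 8.2)/2 = 3.05 m; q_5 = 0.27 × 0.51 × 3.05 = 0.4200 m³/s
w_6 = (17.3 − 11.3)/2 = 3 m; q_6 = 0.21 × 0.23 × 3 = 0.1449 m³/s
Stations 1, 7 contribute zero (depth or velocity is 0).
Q = Σ qᵢ = 1.484 m³/s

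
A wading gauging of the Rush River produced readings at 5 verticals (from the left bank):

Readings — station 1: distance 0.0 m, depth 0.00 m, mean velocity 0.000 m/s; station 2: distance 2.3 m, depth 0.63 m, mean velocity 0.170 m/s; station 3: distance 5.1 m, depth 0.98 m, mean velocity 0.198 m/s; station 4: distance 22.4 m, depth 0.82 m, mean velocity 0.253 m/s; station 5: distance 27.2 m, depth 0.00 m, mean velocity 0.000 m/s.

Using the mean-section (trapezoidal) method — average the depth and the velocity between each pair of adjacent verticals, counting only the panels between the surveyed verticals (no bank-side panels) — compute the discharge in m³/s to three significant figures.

Panel 1-2: Δb = 2.3 m, d̄ = (0.00+0.63)/2 = 0.315, v̄ = (0.000+0.170)/2 = 0.085 → q = 2.3×0.315×0.085 = 0.06158 m³/s
Panel 2-3: Δb = 2.8 m, d̄ = (0.63+0.98)/2 = 0.805, v̄ = (0.170+0.198)/2 = 0.184 → q = 2.8×0.805×0.184 = 0.4147 m³/s
Panel 3-4: Δb = 17.3 m, d̄ = (0.98+0.82)/2 = 0.9, v̄ = (0.198+0.253)/2 = 0.2255 → q = 17.3×0.9×0.2255 = 3.511 m³/s
Panel 4-5: Δb = 4.8 m, d̄ = (0.82+0.00)/2 = 0.41, v̄ = (0.253+0.000)/2 = 0.1265 → q = 4.8×0.41×0.1265 = 0.2490 m³/s
Q = Σ q = 4.236 m³/s

4.24 m³/s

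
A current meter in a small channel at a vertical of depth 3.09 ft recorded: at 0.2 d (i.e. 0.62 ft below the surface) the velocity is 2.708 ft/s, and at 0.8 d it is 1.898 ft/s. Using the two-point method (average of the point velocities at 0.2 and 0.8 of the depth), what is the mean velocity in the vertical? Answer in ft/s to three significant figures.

2.30 ft/s

v̄ = (2.708 + 1.898) / 2 = 2.303 ft/s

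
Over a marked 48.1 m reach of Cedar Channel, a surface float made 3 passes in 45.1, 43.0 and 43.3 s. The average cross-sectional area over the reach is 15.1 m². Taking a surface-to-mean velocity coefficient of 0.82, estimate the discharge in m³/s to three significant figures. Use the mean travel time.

13.6 m³/s

t̄ = (45.1 + 43.0 + 43.3) / 3 = 43.8 s
v_surface = L / t̄ = 48.1 / 43.8 = 1.098 m/s
v_mean = 0.82 × 1.098 = 0.9005 m/s
Q = A × v_mean = 15.1 × 0.9005 = 13.60 m³/s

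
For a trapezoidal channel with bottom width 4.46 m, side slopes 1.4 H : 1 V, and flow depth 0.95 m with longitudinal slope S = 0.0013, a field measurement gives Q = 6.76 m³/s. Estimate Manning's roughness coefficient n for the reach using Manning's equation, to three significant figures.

A = (b + z·y)·y = (4.46 + 1.4×0.95)×0.95 = 5.501 m²
P = b + 2y√(1+z²) = 4.46 + 2×0.95×√(1+1.4²) = 7.729 m
R = A/P = 5.501/7.729 = 0.7117 m
n = (1/Q)·A·R^(2/3)·S^(1/2) = (1/6.76) × 5.501 × 0.7971 × 0.03606 = 0.02339

0.0234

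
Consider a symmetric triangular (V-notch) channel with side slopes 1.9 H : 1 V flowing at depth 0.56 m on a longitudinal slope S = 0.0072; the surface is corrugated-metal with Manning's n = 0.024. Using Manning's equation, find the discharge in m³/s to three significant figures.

A = z·y² = 1.9×0.56² = 0.5958 m²
P = 2y√(1+z²) = 2×0.56×√(1+1.9²) = 2.405 m
R = A/P = 0.5958/2.405 = 0.2478 m
Q = (1/n)·A·R^(2/3)·S^(1/2) = (1/0.024) × 0.5958 × 0.2478^(2/3) × 0.0072^(1/2) = 0.8310 m³/s

0.831 m³/s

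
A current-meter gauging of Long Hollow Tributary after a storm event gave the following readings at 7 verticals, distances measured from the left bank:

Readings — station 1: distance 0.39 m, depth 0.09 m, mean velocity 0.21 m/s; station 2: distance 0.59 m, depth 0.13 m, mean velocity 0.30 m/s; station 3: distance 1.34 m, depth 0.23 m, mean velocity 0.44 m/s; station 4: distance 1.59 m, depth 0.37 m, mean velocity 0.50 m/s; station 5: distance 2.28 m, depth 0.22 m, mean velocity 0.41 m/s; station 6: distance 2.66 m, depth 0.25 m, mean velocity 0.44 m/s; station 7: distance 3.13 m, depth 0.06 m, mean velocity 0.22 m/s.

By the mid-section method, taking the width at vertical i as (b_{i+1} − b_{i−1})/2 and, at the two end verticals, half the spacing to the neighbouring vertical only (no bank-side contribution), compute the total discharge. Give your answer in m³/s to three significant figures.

w_1 = (0.59 − 0.39)/2 = 0.1 m; q_1 = 0.21 × 0.09 × 0.1 = 0.001890 m³/s
w_2 = (1.34 − 0.39)/2 = 0.475 m; q_2 = 0.30 × 0.13 × 0.475 = 0.01853 m³/s
w_3 = (1.59 − 0.59)/2 = 0.5 m; q_3 = 0.44 × 0.23 × 0.5 = 0.05060 m³/s
w_4 = (2.28 − 1.34)/2 = 0.47 m; q_4 = 0.50 × 0.37 × 0.47 = 0.08695 m³/s
w_5 = (2.66 − 1.59)/2 = 0.535 m; q_5 = 0.41 × 0.22 × 0.535 = 0.04826 m³/s
w_6 = (3.13 − 2.28)/2 = 0.425 m; q_6 = 0.44 × 0.25 × 0.425 = 0.04675 m³/s
w_7 = (3.13 − 2.66)/2 = 0.235 m; q_7 = 0.22 × 0.06 × 0.235 = 0.003102 m³/s
Q = Σ qᵢ = 0.2561 m³/s

0.256 m³/s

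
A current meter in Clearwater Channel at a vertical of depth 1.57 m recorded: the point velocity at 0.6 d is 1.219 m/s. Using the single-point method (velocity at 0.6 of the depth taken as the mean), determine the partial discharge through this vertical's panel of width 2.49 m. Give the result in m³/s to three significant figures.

v̄ = v₀.₆ = 1.219 m/s
q = v̄ × d × w = 1.219 × 1.57 × 2.49 = 4.765 m³/s

4.77 m³/s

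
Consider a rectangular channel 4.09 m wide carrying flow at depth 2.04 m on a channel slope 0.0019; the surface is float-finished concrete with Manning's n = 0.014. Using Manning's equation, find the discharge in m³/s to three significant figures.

26.3 m³/s

A = b·y = 4.09 × 2.04 = 8.344 m²
P = b + 2y = 4.09 + 2×2.04 = 8.170 m
R = A/P = 8.344/8.170 = 1.021 m
Q = (1/n)·A·R^(2/3)·S^(1/2) = (1/0.014) × 8.344 × 1.021^(2/3) × 0.0019^(1/2) = 26.34 m³/s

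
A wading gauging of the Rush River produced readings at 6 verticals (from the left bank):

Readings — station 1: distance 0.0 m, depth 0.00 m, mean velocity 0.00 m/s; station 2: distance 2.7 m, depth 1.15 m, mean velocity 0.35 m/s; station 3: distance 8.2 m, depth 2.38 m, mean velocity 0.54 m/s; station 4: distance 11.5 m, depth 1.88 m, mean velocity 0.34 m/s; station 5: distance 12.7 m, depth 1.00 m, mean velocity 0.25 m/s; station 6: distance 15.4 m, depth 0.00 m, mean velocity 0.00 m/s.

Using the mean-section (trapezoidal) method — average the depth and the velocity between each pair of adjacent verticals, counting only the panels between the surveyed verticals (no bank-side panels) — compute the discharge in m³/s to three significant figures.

Panel 1-2: Δb = 2.7 m, d̄ = (0.00+1.15)/2 = 0.575, v̄ = (0.00+0.35)/2 = 0.175 → q = 2.7×0.575×0.175 = 0.2717 m³/s
Panel 2-3: Δb = 5.5 m, d̄ = (1.15+2.38)/2 = 1.765, v̄ = (0.35+0.54)/2 = 0.445 → q = 5.5×1.765×0.445 = 4.320 m³/s
Panel 3-4: Δb = 3.3 m, d̄ = (2.38+1.88)/2 = 2.13, v̄ = (0.54+0.34)/2 = 0.44 → q = 3.3×2.13×0.44 = 3.093 m³/s
Panel 4-5: Δb = 1.2 m, d̄ = (1.88+1.00)/2 = 1.44, v̄ = (0.34+0.25)/2 = 0.295 → q = 1.2×1.44×0.295 = 0.5098 m³/s
Panel 5-6: Δb = 2.7 m, d̄ = (1.00+0.00)/2 = 0.5, v̄ = (0.25+0.00)/2 = 0.125 → q = 2.7×0.5×0.125 = 0.1688 m³/s
Q = Σ q = 8.363 m³/s

8.36 m³/s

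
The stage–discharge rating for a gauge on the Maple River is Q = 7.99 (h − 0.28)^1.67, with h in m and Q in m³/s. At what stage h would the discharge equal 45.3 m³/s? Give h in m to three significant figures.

h − h₀ = (Q/C)^(1/b) = (45.3/7.99)^(1/1.67) = 2.826 m
h = 0.28 + 2.826 = 3.106 m

3.11 m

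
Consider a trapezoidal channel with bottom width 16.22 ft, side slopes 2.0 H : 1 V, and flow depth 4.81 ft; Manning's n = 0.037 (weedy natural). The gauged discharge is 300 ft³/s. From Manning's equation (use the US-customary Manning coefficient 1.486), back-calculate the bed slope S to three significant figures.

A = (b + z·y)·y = (16.22 + 2.0×4.81)×4.81 = 124.3 ft²
P = b + 2y√(1+z²) = 16.22 + 2×4.81×√(1+2.0²) = 37.73 ft
R = A/P = 124.3/37.73 = 3.294 ft
S = (Q·n / (1.486·A·R^(2/3)))² = (300×0.037 / (1.486×124.3×2.214))² = 0.0007369

0.000737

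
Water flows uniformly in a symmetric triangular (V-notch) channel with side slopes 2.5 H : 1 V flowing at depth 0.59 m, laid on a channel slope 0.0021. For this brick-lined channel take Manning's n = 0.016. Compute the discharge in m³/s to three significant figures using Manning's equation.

1.05 m³/s

A = z·y² = 2.5×0.59² = 0.8703 m²
P = 2y√(1+z²) = 2×0.59×√(1+2.5²) = 3.177 m
R = A/P = 0.8703/3.177 = 0.2739 m
Q = (1/n)·A·R^(2/3)·S^(1/2) = (1/0.016) × 0.8703 × 0.2739^(2/3) × 0.0021^(1/2) = 1.051 m³/s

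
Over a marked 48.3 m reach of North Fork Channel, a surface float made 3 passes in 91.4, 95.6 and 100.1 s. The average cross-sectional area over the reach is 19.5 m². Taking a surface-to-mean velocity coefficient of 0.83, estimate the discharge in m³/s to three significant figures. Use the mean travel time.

t̄ = (91.4 + 95.6 + 100.1) / 3 = 95.7 s
v_surface = L / t̄ = 48.3 / 95.7 = 0.5047 m/s
v_mean = 0.83 × 0.5047 = 0.4189 m/s
Q = A × v_mean = 19.5 × 0.4189 = 8.169 m³/s

8.17 m³/s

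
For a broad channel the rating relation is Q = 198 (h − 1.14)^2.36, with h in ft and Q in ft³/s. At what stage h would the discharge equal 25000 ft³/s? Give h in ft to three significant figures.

8.91 ft

h − h₀ = (Q/C)^(1/b) = (25000/198)^(1/2.36) = 7.769 ft
h = 1.14 + 7.769 = 8.909 ft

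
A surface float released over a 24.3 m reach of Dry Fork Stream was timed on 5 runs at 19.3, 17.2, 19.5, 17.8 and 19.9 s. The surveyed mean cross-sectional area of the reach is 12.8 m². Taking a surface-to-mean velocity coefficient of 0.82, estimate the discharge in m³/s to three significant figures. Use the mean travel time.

t̄ = (19.3 + 17.2 + 19.5 + 17.8 + 19.9) / 5 = 18.74 s
v_surface = L / t̄ = 24.3 / 18.74 = 1.297 m/s
v_mean = 0.82 × 1.297 = 1.063 m/s
Q = A × v_mean = 12.8 × 1.063 = 13.61 m³/s

13.6 m³/s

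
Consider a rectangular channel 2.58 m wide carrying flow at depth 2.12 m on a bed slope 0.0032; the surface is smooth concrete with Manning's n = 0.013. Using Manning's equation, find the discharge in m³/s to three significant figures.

20.5 m³/s

A = b·y = 2.58 × 2.12 = 5.470 m²
P = b + 2y = 2.58 + 2×2.12 = 6.820 m
R = A/P = 5.470/6.820 = 0.8020 m
Q = (1/n)·A·R^(2/3)·S^(1/2) = (1/0.013) × 5.470 × 0.8020^(2/3) × 0.0032^(1/2) = 20.54 m³/s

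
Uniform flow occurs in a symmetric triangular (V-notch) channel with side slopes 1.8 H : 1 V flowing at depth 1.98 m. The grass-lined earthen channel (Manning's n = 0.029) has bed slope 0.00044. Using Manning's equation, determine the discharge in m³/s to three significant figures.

A = z·y² = 1.8×1.98² = 7.057 m²
P = 2y√(1+z²) = 2×1.98×√(1+1.8²) = 8.154 m
R = A/P = 7.057/8.154 = 0.8654 m
Q = (1/n)·A·R^(2/3)·S^(1/2) = (1/0.029) × 7.057 × 0.8654^(2/3) × 0.00044^(1/2) = 4.635 m³/s

4.64 m³/s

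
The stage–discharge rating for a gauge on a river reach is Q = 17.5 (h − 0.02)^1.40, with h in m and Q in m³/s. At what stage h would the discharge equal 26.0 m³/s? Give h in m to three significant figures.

1.35 m

h − h₀ = (Q/C)^(1/b) = (26.0/17.5)^(1/1.40) = 1.327 m
h = 0.02 + 1.327 = 1.347 m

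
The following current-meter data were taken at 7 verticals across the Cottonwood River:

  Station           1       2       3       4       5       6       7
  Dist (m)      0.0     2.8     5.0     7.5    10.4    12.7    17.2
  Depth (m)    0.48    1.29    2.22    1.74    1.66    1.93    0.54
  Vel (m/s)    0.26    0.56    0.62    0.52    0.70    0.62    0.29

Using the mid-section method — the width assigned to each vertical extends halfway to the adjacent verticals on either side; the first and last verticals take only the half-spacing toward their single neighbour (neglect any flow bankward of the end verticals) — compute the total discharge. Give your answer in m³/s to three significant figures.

15.1 m³/s

w_1 = (2.8 − 0.0)/2 = 1.4 m; q_1 = 0.26 × 0.48 × 1.4 = 0.1747 m³/s
w_2 = (5.0 − 0.0)/2 = 2.5 m; q_2 = 0.56 × 1.29 × 2.5 = 1.806 m³/s
w_3 = (7.5 − 2.8)/2 = 2.35 m; q_3 = 0.62 × 2.22 × 2.35 = 3.235 m³/s
w_4 = (10.4 − 5.0)/2 = 2.7 m; q_4 = 0.52 × 1.74 × 2.7 = 2.443 m³/s
w_5 = (12.7 − 7.5)/2 = 2.6 m; q_5 = 0.70 × 1.66 × 2.6 = 3.021 m³/s
w_6 = (17.2 − 10.4)/2 = 3.4 m; q_6 = 0.62 × 1.93 × 3.4 = 4.068 m³/s
w_7 = (17.2 − 12.7)/2 = 2.25 m; q_7 = 0.29 × 0.54 × 2.25 = 0.3524 m³/s
Q = Σ qᵢ = 15.10 m³/s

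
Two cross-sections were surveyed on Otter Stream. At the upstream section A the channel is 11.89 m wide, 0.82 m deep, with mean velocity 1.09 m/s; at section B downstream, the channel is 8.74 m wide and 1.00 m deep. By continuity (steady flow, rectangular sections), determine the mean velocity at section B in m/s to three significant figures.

Q = A₁V₁ = (11.89×0.82) × 1.09 = 10.63 m³/s
A₂ = 8.74 × 1.00 = 8.740 m²
V₂ = Q/A₂ = 10.63/8.740 = 1.216 m/s

1.22 m/s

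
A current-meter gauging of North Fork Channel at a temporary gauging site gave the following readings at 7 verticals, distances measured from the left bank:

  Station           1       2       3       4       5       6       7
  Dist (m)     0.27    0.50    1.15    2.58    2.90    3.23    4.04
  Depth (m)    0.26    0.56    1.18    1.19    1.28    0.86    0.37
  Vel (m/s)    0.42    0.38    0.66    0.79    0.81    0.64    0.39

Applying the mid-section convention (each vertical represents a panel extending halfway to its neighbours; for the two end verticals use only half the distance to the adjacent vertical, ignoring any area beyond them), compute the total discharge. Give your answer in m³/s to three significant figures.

w_1 = (0.50 − 0.27)/2 = 0.115 m; q_1 = 0.42 × 0.26 × 0.115 = 0.01256 m³/s
w_2 = (1.15 − 0.27)/2 = 0.44 m; q_2 = 0.38 × 0.56 × 0.44 = 0.09363 m³/s
w_3 = (2.58 − 0.50)/2 = 1.04 m; q_3 = 0.66 × 1.18 × 1.04 = 0.8100 m³/s
w_4 = (2.90 − 1.15)/2 = 0.875 m; q_4 = 0.79 × 1.19 × 0.875 = 0.8226 m³/s
w_5 = (3.23 − 2.58)/2 = 0.325 m; q_5 = 0.81 × 1.28 × 0.325 = 0.3370 m³/s
w_6 = (4.04 − 2.90)/2 = 0.57 m; q_6 = 0.64 × 0.86 × 0.57 = 0.3137 m³/s
w_7 = (4.04 − 3.23)/2 = 0.405 m; q_7 = 0.39 × 0.37 × 0.405 = 0.05844 m³/s
Q = Σ qᵢ = 2.448 m³/s

2.45 m³/s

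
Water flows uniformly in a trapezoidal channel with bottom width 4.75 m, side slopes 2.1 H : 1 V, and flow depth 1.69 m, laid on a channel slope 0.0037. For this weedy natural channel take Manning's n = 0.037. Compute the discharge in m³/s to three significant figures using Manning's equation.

A = (b + z·y)·y = (4.75 + 2.1×1.69)×1.69 = 14.03 m²
P = b + 2y√(1+z²) = 4.75 + 2×1.69×√(1+2.1²) = 12.61 m
R = A/P = 14.03/12.61 = 1.112 m
Q = (1/n)·A·R^(2/3)·S^(1/2) = (1/0.037) × 14.03 × 1.112^(2/3) × 0.0037^(1/2) = 24.75 m³/s

24.7 m³/s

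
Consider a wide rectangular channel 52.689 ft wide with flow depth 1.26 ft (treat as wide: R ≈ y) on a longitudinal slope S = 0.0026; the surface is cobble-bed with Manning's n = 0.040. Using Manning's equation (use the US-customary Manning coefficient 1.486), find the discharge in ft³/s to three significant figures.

A = b·y = 52.689 × 1.26 = 66.39 ft²
Wide channel: R ≈ y = 1.26 ft
Q = (1.486/n)·A·R^(2/3)·S^(1/2) = (1.486/0.040) × 66.39 × 1.260^(2/3) × 0.0026^(1/2) = 146.7 ft³/s

147 ft³/s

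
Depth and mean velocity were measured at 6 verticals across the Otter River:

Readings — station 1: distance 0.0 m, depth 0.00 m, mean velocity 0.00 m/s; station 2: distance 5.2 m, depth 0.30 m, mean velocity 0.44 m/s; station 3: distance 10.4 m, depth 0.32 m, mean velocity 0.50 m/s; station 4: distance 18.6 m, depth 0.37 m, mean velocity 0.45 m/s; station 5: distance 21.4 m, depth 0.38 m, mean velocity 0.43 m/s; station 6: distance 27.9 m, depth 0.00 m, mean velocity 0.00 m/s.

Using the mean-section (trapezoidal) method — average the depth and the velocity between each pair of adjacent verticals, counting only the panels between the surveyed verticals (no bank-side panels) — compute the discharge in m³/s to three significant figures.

Panel 1-2: Δb = 5.2 m, d̄ = (0.00+0.30)/2 = 0.15, v̄ = (0.00+0.44)/2 = 0.22 → q = 5.2×0.15×0.22 = 0.1716 m³/s
Panel 2-3: Δb = 5.2 m, d̄ = (0.30+0.32)/2 = 0.31, v̄ = (0.44+0.50)/2 = 0.47 → q = 5.2×0.31×0.47 = 0.7576 m³/s
Panel 3-4: Δb = 8.2 m, d̄ = (0.32+0.37)/2 = 0.345, v̄ = (0.50+0.45)/2 = 0.475 → q = 8.2×0.345×0.475 = 1.344 m³/s
Panel 4-5: Δb = 2.8 m, d̄ = (0.37+0.38)/2 = 0.375, v̄ = (0.45+0.43)/2 = 0.44 → q = 2.8×0.375×0.44 = 0.4620 m³/s
Panel 5-6: Δb = 6.5 m, d̄ = (0.38+0.00)/2 = 0.19, v̄ = (0.43+0.00)/2 = 0.215 → q = 6.5×0.19×0.215 = 0.2655 m³/s
Q = Σ q = 3.001 m³/s

3.00 m³/s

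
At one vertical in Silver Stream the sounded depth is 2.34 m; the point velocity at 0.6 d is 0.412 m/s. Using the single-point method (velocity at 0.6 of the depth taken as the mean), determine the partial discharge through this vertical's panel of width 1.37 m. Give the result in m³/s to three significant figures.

1.32 m³/s

v̄ = v₀.₆ = 0.412 m/s
q = v̄ × d × w = 0.4120 × 2.34 × 1.37 = 1.321 m³/s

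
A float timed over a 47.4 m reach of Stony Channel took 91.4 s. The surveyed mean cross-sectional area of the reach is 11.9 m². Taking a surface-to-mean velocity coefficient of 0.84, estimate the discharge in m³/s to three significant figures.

v_surface = L / t̄ = 47.4 / 91.4 = 0.5186 m/s
v_mean = 0.84 × 0.5186 = 0.4356 m/s
Q = A × v_mean = 11.9 × 0.4356 = 5.184 m³/s

5.18 m³/s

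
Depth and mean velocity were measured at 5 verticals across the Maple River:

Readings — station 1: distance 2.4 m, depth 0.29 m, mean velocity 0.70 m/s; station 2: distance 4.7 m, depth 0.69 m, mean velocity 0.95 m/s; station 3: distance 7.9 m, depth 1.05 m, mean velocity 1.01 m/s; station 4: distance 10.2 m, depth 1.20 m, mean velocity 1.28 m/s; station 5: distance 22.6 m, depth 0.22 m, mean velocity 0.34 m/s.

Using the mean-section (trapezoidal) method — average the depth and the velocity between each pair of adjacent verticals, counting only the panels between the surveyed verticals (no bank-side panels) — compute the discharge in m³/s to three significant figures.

13.8 m³/s

Panel 1-2: Δb = 2.3 m, d̄ = (0.29+0.69)/2 = 0.49, v̄ = (0.70+0.95)/2 = 0.825 → q = 2.3×0.49×0.825 = 0.9298 m³/s
Panel 2-3: Δb = 3.2 m, d̄ = (0.69+1.05)/2 = 0.87, v̄ = (0.95+1.01)/2 = 0.98 → q = 3.2×0.87×0.98 = 2.728 m³/s
Panel 3-4: Δb = 2.3 m, d̄ = (1.05+1.20)/2 = 1.125, v̄ = (1.01+1.28)/2 = 1.145 → q = 2.3×1.125×1.145 = 2.963 m³/s
Panel 4-5: Δb = 12.4 m, d̄ = (1.20+0.22)/2 = 0.71, v̄ = (1.28+0.34)/2 = 0.81 → q = 12.4×0.71×0.81 = 7.131 m³/s
Q = Σ q = 13.75 m³/s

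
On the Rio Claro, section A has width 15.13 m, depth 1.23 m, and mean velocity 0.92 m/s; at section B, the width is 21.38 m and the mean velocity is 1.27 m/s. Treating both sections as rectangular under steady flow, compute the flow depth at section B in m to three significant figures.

0.631 m

Q = A₁V₁ = (15.13×1.23) × 0.92 = 17.12 m³/s
d₂ = Q/(b₂ V₂) = 17.12/(21.38×1.27) = 0.6306 m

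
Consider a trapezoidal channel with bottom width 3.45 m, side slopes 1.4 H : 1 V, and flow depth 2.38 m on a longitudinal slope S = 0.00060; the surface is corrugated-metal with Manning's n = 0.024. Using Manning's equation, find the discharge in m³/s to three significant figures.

A = (b + z·y)·y = (3.45 + 1.4×2.38)×2.38 = 16.14 m²
P = b + 2y√(1+z²) = 3.45 + 2×2.38×√(1+1.4²) = 11.64 m
R = A/P = 16.14/11.64 = 1.387 m
Q = (1/n)·A·R^(2/3)·S^(1/2) = (1/0.024) × 16.14 × 1.387^(2/3) × 0.00060^(1/2) = 20.49 m³/s

20.5 m³/s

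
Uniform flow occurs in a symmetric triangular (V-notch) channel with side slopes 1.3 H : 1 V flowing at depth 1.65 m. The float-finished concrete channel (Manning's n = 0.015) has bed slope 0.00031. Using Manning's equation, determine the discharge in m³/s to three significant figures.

3.13 m³/s

A = z·y² = 1.3×1.65² = 3.539 m²
P = 2y√(1+z²) = 2×1.65×√(1+1.3²) = 5.412 m
R = A/P = 3.539/5.412 = 0.6539 m
Q = (1/n)·A·R^(2/3)·S^(1/2) = (1/0.015) × 3.539 × 0.6539^(2/3) × 0.00031^(1/2) = 3.130 m³/s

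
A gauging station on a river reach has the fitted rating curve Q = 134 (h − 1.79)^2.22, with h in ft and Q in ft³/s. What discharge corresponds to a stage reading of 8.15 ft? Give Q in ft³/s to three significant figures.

Q = 134 × (8.15 − 1.79)^2.22 = 134 × 6.36^2.22 = 8143 ft³/s

8140 ft³/s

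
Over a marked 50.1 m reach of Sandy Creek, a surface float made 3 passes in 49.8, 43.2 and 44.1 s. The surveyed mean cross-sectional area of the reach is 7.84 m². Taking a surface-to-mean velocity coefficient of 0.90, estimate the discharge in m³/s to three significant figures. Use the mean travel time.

t̄ = (49.8 + 43.2 + 44.1) / 3 = 45.7 s
v_surface = L / t̄ = 50.1 / 45.7 = 1.096 m/s
v_mean = 0.90 × 1.096 = 0.9867 m/s
Q = A × v_mean = 7.84 × 0.9867 = 7.735 m³/s

7.74 m³/s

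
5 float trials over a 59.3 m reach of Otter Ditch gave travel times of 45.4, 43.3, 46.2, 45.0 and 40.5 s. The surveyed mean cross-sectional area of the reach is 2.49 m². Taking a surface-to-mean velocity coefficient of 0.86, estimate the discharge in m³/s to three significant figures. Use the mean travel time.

2.88 m³/s

t̄ = (45.4 + 43.3 + 46.2 + 45.0 + 40.5) / 5 = 44.08 s
v_surface = L / t̄ = 59.3 / 44.08 = 1.345 m/s
v_mean = 0.86 × 1.345 = 1.157 m/s
Q = A × v_mean = 2.49 × 1.157 = 2.881 m³/s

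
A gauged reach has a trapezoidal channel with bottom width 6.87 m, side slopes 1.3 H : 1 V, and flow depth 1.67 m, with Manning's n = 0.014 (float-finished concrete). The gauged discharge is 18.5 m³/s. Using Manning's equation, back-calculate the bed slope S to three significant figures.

0.000225

A = (b + z·y)·y = (6.87 + 1.3×1.67)×1.67 = 15.10 m²
P = b + 2y√(1+z²) = 6.87 + 2×1.67×√(1+1.3²) = 12.35 m
R = A/P = 15.10/12.35 = 1.223 m
S = (Q·n / (1·A·R^(2/3)))² = (18.5×0.014 / (1×15.10×1.143))² = 0.0002251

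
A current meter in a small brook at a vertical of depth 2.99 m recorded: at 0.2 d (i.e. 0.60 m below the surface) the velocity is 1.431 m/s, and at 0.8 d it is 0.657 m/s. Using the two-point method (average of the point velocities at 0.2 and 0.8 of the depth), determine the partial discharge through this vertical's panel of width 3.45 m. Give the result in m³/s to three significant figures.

v̄ = (1.431 + 0.657) / 2 = 1.044 m/s
q = v̄ × d × w = 1.044 × 2.99 × 3.45 = 10.77 m³/s

10.8 m³/s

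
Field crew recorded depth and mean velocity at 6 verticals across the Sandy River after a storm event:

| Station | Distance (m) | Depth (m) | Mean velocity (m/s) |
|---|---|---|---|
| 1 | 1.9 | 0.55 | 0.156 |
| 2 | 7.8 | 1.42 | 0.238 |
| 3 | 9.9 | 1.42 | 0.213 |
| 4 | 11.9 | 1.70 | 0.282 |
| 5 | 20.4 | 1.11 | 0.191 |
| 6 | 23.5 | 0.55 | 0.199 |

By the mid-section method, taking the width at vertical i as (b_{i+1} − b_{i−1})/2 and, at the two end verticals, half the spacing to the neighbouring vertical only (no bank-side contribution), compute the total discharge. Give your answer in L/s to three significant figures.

6140 L/s

w_1 = (7.8 − 1.9)/2 = 2.95 m; q_1 = 0.156 × 0.55 × 2.95 = 0.2531 m³/s
w_2 = (9.9 − 1.9)/2 = 4 m; q_2 = 0.238 × 1.42 × 4 = 1.352 m³/s
w_3 = (11.9 − 7.8)/2 = 2.05 m; q_3 = 0.213 × 1.42 × 2.05 = 0.6200 m³/s
w_4 = (20.4 − 9.9)/2 = 5.25 m; q_4 = 0.282 × 1.70 × 5.25 = 2.517 m³/s
w_5 = (23.5 − 11.9)/2 = 5.8 m; q_5 = 0.191 × 1.11 × 5.8 = 1.230 m³/s
w_6 = (23.5 − 20.4)/2 = 1.55 m; q_6 = 0.199 × 0.55 × 1.55 = 0.1696 m³/s
Q = Σ qᵢ = 6.141 m³/s
= 6.141 × 1000 = 6141 L/s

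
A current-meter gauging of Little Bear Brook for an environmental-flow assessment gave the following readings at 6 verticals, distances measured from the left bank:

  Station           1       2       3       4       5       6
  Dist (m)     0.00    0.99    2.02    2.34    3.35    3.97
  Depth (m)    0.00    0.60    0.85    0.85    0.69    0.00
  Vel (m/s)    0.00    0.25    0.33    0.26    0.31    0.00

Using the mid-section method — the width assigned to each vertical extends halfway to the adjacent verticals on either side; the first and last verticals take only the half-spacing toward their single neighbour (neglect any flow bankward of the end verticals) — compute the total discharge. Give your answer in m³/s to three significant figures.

0.662 m³/s

w_2 = (2.02 − 0.00)/2 = 1.01 m; q_2 = 0.25 × 0.60 × 1.01 = 0.1515 m³/s
w_3 = (2.34 − 0.99)/2 = 0.675 m; q_3 = 0.33 × 0.85 × 0.675 = 0.1893 m³/s
w_4 = (3.35 − 2.02)/2 = 0.665 m; q_4 = 0.26 × 0.85 × 0.665 = 0.1470 m³/s
w_5 = (3.97 − 2.34)/2 = 0.815 m; q_5 = 0.31 × 0.69 × 0.815 = 0.1743 m³/s
Stations 1, 6 contribute zero (depth or velocity is 0).
Q = Σ qᵢ = 0.6621 m³/s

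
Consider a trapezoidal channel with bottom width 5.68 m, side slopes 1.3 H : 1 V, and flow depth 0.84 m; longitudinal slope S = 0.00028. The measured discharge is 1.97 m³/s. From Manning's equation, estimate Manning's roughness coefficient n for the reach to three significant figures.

0.0372

A = (b + z·y)·y = (5.68 + 1.3×0.84)×0.84 = 5.688 m²
P = b + 2y√(1+z²) = 5.68 + 2×0.84×√(1+1.3²) = 8.435 m
R = A/P = 5.688/8.435 = 0.6744 m
n = (1/Q)·A·R^(2/3)·S^(1/2) = (1/1.97) × 5.688 × 0.7690 × 0.01673 = 0.03716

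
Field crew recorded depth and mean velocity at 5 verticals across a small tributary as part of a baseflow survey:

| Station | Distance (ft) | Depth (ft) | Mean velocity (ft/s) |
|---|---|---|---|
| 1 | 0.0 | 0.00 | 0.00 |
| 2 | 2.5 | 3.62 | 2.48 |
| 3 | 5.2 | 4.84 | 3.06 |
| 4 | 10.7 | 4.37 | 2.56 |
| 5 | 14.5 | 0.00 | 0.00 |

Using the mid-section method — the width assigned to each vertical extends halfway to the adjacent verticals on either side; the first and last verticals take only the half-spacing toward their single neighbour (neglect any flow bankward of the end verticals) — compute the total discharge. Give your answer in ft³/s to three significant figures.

136 ft³/s

w_2 = (5.2 − 0.0)/2 = 2.6 ft; q_2 = 2.48 × 3.62 × 2.6 = 23.34 ft³/s
w_3 = (10.7 − 2.5)/2 = 4.1 ft; q_3 = 3.06 × 4.84 × 4.1 = 60.72 ft³/s
w_4 = (14.5 − 5.2)/2 = 4.65 ft; q_4 = 2.56 × 4.37 × 4.65 = 52.02 ft³/s
Stations 1, 5 contribute zero (depth or velocity is 0).
Q = Σ qᵢ = 136.1 ft³/s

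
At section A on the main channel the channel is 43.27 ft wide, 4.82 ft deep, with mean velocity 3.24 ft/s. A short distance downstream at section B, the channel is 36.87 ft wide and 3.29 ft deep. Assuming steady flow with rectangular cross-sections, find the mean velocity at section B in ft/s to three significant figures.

Q = A₁V₁ = (43.27×4.82) × 3.24 = 675.7 ft³/s
A₂ = 36.87 × 3.29 = 121.3 ft²
V₂ = Q/A₂ = 675.7/121.3 = 5.571 ft/s

5.57 ft/s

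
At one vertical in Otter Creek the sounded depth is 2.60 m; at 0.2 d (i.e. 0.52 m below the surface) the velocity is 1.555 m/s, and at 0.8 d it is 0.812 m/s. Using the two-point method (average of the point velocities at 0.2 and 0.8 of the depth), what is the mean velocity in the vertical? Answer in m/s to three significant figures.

1.18 m/s

v̄ = (1.555 + 0.812) / 2 = 1.184 m/s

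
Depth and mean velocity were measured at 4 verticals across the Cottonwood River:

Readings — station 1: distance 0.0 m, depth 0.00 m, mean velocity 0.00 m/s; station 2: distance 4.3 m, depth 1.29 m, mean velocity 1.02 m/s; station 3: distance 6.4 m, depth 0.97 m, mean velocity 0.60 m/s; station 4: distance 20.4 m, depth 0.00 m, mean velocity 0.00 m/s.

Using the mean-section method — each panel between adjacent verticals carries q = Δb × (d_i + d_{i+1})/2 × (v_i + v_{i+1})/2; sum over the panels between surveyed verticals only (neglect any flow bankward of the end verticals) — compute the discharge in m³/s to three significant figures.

Panel 1-2: Δb = 4.3 m, d̄ = (0.00+1.29)/2 = 0.645, v̄ = (0.00+1.02)/2 = 0.51 → q = 4.3×0.645×0.51 = 1.414 m³/s
Panel 2-3: Δb = 2.1 m, d̄ = (1.29+0.97)/2 = 1.13, v̄ = (1.02+0.60)/2 = 0.81 → q = 2.1×1.13×0.81 = 1.922 m³/s
Panel 3-4: Δb = 14 m, d̄ = (0.97+0.00)/2 = 0.485, v̄ = (0.60+0.00)/2 = 0.3 → q = 14×0.485×0.3 = 2.037 m³/s
Q = Σ q = 5.374 m³/s

5.37 m³/s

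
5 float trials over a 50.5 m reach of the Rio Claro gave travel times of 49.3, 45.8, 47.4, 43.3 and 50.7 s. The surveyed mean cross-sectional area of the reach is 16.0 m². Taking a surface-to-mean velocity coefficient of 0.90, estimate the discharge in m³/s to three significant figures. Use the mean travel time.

t̄ = (49.3 + 45.8 + 47.4 + 43.3 + 50.7) / 5 = 47.3 s
v_surface = L / t̄ = 50.5 / 47.3 = 1.068 m/s
v_mean = 0.90 × 1.068 = 0.9609 m/s
Q = A × v_mean = 16.0 × 0.9609 = 15.37 m³/s

15.4 m³/s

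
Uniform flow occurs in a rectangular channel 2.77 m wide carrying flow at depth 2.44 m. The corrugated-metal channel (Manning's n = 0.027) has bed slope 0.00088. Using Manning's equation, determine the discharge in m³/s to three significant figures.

6.84 m³/s

A = b·y = 2.77 × 2.44 = 6.759 m²
P = b + 2y = 2.77 + 2×2.44 = 7.650 m
R = A/P = 6.759/7.650 = 0.8835 m
Q = (1/n)·A·R^(2/3)·S^(1/2) = (1/0.027) × 6.759 × 0.8835^(2/3) × 0.00088^(1/2) = 6.837 m³/s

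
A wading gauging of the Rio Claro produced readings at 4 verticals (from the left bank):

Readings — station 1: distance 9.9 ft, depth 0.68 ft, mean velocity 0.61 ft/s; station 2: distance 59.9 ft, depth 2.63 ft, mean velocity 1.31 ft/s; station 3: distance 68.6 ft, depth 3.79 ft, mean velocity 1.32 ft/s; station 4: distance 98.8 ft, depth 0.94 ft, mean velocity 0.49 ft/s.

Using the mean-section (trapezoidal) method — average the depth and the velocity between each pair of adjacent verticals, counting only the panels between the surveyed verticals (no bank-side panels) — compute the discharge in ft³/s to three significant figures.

Panel 1-2: Δb = 50 ft, d̄ = (0.68+2.63)/2 = 1.655, v̄ = (0.61+1.31)/2 = 0.96 → q = 50×1.655×0.96 = 79.44 ft³/s
Panel 2-3: Δb = 8.7 ft, d̄ = (2.63+3.79)/2 = 3.21, v̄ = (1.31+1.32)/2 = 1.315 → q = 8.7×3.21×1.315 = 36.72 ft³/s
Panel 3-4: Δb = 30.2 ft, d̄ = (3.79+0.94)/2 = 2.365, v̄ = (1.32+0.49)/2 = 0.905 → q = 30.2×2.365×0.905 = 64.64 ft³/s
Q = Σ q = 180.8 ft³/s

181 ft³/s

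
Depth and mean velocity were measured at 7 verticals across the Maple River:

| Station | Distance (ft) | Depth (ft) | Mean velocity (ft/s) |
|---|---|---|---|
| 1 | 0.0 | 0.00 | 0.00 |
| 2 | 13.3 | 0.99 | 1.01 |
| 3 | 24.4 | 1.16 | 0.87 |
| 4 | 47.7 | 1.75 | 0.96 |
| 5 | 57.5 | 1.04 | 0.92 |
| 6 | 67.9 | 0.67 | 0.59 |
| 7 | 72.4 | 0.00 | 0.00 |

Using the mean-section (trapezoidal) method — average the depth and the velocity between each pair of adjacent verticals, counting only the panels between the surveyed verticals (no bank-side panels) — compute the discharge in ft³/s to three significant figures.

Panel 1-2: Δb = 13.3 ft, d̄ = (0.00+0.99)/2 = 0.495, v̄ = (0.00+1.01)/2 = 0.505 → q = 13.3×0.495×0.505 = 3.325 ft³/s
Panel 2-3: Δb = 11.1 ft, d̄ = (0.99+1.16)/2 = 1.075, v̄ = (1.01+0.87)/2 = 0.94 → q = 11.1×1.075×0.94 = 11.22 ft³/s
Panel 3-4: Δb = 23.3 ft, d̄ = (1.16+1.75)/2 = 1.455, v̄ = (0.87+0.96)/2 = 0.915 → q = 23.3×1.455×0.915 = 31.02 ft³/s
Panel 4-5: Δb = 9.8 ft, d̄ = (1.75+1.04)/2 = 1.395, v̄ = (0.96+0.92)/2 = 0.94 → q = 9.8×1.395×0.94 = 12.85 ft³/s
Panel 5-6: Δb = 10.4 ft, d̄ = (1.04+0.67)/2 = 0.855, v̄ = (0.92+0.59)/2 = 0.755 → q = 10.4×0.855×0.755 = 6.713 ft³/s
Panel 6-7: Δb = 4.5 ft, d̄ = (0.67+0.00)/2 = 0.335, v̄ = (0.59+0.00)/2 = 0.295 → q = 4.5×0.335×0.295 = 0.4447 ft³/s
Q = Σ q = 65.57 ft³/s

65.6 ft³/s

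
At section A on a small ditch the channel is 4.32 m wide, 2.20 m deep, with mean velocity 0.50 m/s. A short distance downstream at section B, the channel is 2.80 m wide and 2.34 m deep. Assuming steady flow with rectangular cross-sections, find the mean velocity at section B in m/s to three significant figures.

0.725 m/s

Q = A₁V₁ = (4.32×2.20) × 0.50 = 4.752 m³/s
A₂ = 2.80 × 2.34 = 6.552 m²
V₂ = Q/A₂ = 4.752/6.552 = 0.7253 m/s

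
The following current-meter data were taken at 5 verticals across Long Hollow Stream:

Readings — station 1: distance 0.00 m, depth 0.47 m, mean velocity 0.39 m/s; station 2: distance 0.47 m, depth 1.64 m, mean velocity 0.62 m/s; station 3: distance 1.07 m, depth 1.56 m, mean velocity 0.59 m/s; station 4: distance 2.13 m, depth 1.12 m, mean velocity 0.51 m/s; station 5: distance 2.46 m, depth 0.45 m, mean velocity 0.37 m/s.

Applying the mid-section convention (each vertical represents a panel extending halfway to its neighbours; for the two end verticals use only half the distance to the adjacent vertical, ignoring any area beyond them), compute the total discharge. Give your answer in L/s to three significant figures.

w_1 = (0.47 − 0.00)/2 = 0.235 m; q_1 = 0.39 × 0.47 × 0.235 = 0.04308 m³/s
w_2 = (1.07 − 0.00)/2 = 0.535 m; q_2 = 0.62 × 1.64 × 0.535 = 0.5440 m³/s
w_3 = (2.13 − 0.47)/2 = 0.83 m; q_3 = 0.59 × 1.56 × 0.83 = 0.7639 m³/s
w_4 = (2.46 − 1.07)/2 = 0.695 m; q_4 = 0.51 × 1.12 × 0.695 = 0.3970 m³/s
w_5 = (2.46 − 2.13)/2 = 0.165 m; q_5 = 0.37 × 0.45 × 0.165 = 0.02747 m³/s
Q = Σ qᵢ = 1.775 m³/s
= 1.775 × 1000 = 1775 L/s

1780 L/s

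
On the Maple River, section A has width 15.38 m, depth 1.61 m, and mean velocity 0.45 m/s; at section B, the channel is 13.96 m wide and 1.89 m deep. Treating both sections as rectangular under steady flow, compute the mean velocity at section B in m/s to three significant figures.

Q = A₁V₁ = (15.38×1.61) × 0.45 = 11.14 m³/s
A₂ = 13.96 × 1.89 = 26.38 m²
V₂ = Q/A₂ = 11.14/26.38 = 0.4223 m/s

0.422 m/s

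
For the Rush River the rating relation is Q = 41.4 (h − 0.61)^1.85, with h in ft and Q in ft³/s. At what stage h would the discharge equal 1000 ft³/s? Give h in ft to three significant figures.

h − h₀ = (Q/C)^(1/b) = (1000/41.4)^(1/1.85) = 5.592 ft
h = 0.61 + 5.592 = 6.202 ft

6.20 ft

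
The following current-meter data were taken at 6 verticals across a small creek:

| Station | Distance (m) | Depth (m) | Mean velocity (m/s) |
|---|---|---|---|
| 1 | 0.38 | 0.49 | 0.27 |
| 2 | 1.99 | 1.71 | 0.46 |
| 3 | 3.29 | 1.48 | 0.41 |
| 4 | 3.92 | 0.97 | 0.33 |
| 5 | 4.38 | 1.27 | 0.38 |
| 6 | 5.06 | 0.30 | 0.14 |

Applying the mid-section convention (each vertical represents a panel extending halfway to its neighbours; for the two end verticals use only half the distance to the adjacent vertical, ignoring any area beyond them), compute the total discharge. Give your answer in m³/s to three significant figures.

2.30 m³/s

w_1 = (1.99 − 0.38)/2 = 0.805 m; q_1 = 0.27 × 0.49 × 0.805 = 0.1065 m³/s
w_2 = (3.29 − 0.38)/2 = 1.455 m; q_2 = 0.46 × 1.71 × 1.455 = 1.145 m³/s
w_3 = (3.92 − 1.99)/2 = 0.965 m; q_3 = 0.41 × 1.48 × 0.965 = 0.5856 m³/s
w_4 = (4.38 − 3.29)/2 = 0.545 m; q_4 = 0.33 × 0.97 × 0.545 = 0.1745 m³/s
w_5 = (5.06 − 3.92)/2 = 0.57 m; q_5 = 0.38 × 1.27 × 0.57 = 0.2751 m³/s
w_6 = (5.06 − 4.38)/2 = 0.34 m; q_6 = 0.14 × 0.30 × 0.34 = 0.01428 m³/s
Q = Σ qᵢ = 2.300 m³/s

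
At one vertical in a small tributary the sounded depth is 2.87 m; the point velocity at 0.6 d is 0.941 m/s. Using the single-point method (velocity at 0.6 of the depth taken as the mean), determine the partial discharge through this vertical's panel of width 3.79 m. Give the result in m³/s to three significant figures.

v̄ = v₀.₆ = 0.941 m/s
q = v̄ × d × w = 0.9410 × 2.87 × 3.79 = 10.24 m³/s

10.2 m³/s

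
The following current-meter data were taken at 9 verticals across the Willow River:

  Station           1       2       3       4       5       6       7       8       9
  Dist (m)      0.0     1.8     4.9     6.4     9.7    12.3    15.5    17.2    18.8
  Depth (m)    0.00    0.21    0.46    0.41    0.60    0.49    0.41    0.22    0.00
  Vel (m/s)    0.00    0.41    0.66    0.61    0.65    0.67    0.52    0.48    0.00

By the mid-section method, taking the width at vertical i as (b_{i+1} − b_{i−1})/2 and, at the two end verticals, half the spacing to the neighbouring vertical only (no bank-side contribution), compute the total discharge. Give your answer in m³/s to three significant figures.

w_2 = (4.9 − 0.0)/2 = 2.45 m; q_2 = 0.41 × 0.21 × 2.45 = 0.2109 m³/s
w_3 = (6.4 − 1.8)/2 = 2.3 m; q_3 = 0.66 × 0.46 × 2.3 = 0.6983 m³/s
w_4 = (9.7 − 4.9)/2 = 2.4 m; q_4 = 0.61 × 0.41 × 2.4 = 0.6002 m³/s
w_5 = (12.3 − 6.4)/2 = 2.95 m; q_5 = 0.65 × 0.60 × 2.95 = 1.151 m³/s
w_6 = (15.5 − 9.7)/2 = 2.9 m; q_6 = 0.67 × 0.49 × 2.9 = 0.9521 m³/s
w_7 = (17.2 − 12.3)/2 = 2.45 m; q_7 = 0.52 × 0.41 × 2.45 = 0.5223 m³/s
w_8 = (18.8 − 15.5)/2 = 1.65 m; q_8 = 0.48 × 0.22 × 1.65 = 0.1742 m³/s
Stations 1, 9 contribute zero (depth or velocity is 0).
Q = Σ qᵢ = 4.309 m³/s

4.31 m³/s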